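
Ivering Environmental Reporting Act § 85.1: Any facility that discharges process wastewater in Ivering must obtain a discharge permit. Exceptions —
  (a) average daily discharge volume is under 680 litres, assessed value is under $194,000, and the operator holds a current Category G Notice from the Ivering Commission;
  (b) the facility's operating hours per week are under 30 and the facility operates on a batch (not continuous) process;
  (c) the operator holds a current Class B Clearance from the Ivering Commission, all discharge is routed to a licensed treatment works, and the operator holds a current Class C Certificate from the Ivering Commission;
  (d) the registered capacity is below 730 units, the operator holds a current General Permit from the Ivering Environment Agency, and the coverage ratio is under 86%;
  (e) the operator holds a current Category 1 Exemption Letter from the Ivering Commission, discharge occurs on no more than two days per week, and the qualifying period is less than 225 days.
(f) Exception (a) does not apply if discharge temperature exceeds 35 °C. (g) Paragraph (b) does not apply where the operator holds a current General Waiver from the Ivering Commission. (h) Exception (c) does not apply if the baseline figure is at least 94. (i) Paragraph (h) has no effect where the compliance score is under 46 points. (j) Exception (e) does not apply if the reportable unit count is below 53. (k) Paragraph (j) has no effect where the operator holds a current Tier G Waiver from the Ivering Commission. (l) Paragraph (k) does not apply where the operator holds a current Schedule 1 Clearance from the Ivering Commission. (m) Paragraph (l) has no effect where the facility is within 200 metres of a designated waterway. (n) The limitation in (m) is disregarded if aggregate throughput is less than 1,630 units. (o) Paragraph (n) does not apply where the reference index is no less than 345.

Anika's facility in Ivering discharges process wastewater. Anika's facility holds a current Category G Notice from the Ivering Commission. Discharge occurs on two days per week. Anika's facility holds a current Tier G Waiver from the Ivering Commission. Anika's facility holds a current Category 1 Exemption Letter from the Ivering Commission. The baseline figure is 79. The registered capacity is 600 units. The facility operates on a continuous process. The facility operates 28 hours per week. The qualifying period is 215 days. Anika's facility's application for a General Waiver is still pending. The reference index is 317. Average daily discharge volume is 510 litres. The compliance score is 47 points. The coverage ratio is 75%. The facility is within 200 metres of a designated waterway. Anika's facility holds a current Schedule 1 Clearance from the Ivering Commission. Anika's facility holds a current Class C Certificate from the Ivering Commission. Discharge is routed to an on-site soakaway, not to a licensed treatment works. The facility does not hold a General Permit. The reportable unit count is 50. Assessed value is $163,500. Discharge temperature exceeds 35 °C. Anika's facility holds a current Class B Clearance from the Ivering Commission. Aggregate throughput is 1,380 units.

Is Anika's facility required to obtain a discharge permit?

Yes — Anika's facility must obtain a discharge permit.

Exception (a)'s conditions are all satisfied: average daily discharge volume is 510 litres, under the 680 litres limit; assessed value is $163,500, under the $194,000 limit; a current Category G Notice is held. However, paragraph (f) must be considered: (f) is engaged — discharge temperature exceeds 35 °C. Exception (a) does not apply.
Exception (b) requires that the facility operates on a batch (not continuous) process; but the facility operates on a continuous process, so (b) is unavailable.
Exception (c) fails — discharge is not routed to a licensed treatment works.
Exception (d) does not apply: no General Permit is held.
All of (e)'s requirements are met (a current Category 1 Exemption Letter is held; discharge occurs on no more than two days per week; the qualifying period is 215 days, less than the 225 days limit). But: (j) operates against (e): the reportable unit count is 50, below the 53 limit. (k) would limit (j) — a current Tier G Waiver is held — but (l) sets (k) aside: (l) is engaged — a current Schedule 1 Clearance is held. (m) would limit (l) — the facility is within 200 m of a designated waterway — but (n) sets (m) aside: (n) operates — aggregate throughput is 1,380 units, less than the 1,630 units limit. (o) is not triggered (the reference index is 317, short of 345), so (n) stands. (e) is therefore removed.
No exception is made out. Anika's facility falls within the general rule.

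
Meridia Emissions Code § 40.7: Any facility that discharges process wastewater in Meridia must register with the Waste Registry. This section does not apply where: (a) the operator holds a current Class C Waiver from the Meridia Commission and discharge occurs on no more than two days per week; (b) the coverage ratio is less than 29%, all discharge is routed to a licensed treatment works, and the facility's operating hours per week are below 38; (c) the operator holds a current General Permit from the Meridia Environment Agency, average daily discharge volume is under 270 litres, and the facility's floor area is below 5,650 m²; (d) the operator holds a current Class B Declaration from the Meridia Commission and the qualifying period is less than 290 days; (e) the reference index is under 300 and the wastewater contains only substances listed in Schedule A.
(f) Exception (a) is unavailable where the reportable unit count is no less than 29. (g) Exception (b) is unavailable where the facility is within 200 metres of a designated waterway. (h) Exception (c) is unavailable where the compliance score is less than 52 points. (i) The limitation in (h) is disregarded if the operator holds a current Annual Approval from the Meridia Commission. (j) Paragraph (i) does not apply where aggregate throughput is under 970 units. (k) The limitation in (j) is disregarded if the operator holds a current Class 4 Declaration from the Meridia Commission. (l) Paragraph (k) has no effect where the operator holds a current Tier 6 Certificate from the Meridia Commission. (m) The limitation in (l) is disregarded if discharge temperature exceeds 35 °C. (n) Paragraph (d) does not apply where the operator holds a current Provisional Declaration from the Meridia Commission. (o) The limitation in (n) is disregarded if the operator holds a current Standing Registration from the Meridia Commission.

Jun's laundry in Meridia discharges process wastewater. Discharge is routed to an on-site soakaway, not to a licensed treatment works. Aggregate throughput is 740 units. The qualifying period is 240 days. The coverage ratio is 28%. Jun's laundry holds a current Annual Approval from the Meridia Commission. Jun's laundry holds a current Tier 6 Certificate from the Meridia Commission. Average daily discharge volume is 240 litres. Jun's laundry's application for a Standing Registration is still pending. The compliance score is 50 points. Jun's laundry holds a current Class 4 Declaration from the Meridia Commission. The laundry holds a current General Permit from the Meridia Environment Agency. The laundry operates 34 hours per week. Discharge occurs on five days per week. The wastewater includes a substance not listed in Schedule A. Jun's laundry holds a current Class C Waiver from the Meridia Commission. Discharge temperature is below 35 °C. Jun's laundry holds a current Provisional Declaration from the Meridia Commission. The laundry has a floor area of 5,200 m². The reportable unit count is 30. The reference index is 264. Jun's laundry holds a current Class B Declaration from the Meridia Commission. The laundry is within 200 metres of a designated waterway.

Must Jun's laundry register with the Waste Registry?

Yes — Jun's laundry must register with the Waste Registry.

Exception (a) requires that discharge occurs on no more than two days per week; but discharge occurs on five days per week, so (a) is unavailable.
Exception (b) does not apply: discharge is not routed to a licensed treatment works.
Exception (c) is satisfied on its face — a current General Permit is held; average daily discharge volume is 240 litres, under the 270 litres limit; the facility's floor area is 5,200 m², below the 5,650 m² limit. But: (h) is triggered — the compliance score is 50 points, less than the 52 points limit. (i) applies (a current Annual Approval is held), but is displaced by (j): (j) operates against (i): aggregate throughput is 740 units, under the 970 units limit. (k) would limit (j) — a current Class 4 Declaration is held — but (l) sets (k) aside: (l) operates against (k): a current Tier 6 Certificate is held. (m), which would lift (l), is inapplicable — discharge temperature is below 35 °C. So (c) is unavailable.
Exception (d)'s conditions are all satisfied: a current Class B Declaration is held; the qualifying period is 240 days, less than the 290 days limit. Turning to paragraphs (n)–(o): (n) is triggered — a current Provisional Declaration is held. (o), which would lift (n), is inapplicable — the Standing Registration is not current. Exception (d) does not apply.
Exception (e) fails — the wastewater includes a non-Schedule-A substance.
Every exception is unavailable, so the rule governs.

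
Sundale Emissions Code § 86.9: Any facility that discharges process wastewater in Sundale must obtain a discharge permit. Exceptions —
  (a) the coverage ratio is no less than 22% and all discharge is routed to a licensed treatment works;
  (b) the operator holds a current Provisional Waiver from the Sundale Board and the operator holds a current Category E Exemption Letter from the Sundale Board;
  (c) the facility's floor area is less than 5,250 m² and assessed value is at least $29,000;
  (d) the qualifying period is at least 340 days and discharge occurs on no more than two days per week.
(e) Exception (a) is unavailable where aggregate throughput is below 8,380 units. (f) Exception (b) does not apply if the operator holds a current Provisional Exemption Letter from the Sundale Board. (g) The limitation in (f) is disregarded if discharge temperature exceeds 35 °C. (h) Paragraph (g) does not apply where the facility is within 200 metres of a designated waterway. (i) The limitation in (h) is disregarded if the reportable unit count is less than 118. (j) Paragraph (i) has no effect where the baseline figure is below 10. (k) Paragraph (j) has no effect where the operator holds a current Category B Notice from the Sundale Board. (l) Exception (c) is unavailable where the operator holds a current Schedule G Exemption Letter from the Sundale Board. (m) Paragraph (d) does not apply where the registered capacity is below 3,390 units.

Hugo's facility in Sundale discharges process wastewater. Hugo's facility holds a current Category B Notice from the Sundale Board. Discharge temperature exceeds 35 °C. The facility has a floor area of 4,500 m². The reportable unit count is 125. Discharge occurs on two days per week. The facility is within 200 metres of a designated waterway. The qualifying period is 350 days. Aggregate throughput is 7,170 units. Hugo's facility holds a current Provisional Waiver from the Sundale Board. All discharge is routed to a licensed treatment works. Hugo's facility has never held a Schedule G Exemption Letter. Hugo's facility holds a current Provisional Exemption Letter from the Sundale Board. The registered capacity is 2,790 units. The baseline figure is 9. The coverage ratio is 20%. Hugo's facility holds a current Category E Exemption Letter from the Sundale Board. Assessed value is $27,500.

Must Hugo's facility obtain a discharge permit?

Yes — Hugo's facility must obtain a discharge permit.

Exception (a) requires that the coverage ratio is no less than 22%; but the coverage ratio is 20%, short of 22%, so (a) is unavailable.
Exception (b)'s conditions are all satisfied: a current Provisional Waiver is held; a current Category E Exemption Letter is held. But: (f) is engaged — a current Provisional Exemption Letter is held. (g) applies (discharge temperature exceeds 35 °C), but yields to (h): (h) operates against (g): the facility is within 200 m of a designated waterway. (i) is inapplicable (the reportable unit count is 125, not less than 118), so (h) stands. (b) is therefore removed.
Exception (c) does not apply: assessed value is $27,500, short of $29,000.
Exception (d): the qualifying period is 350 days, meeting the 340 days threshold; discharge occurs on no more than two days per week — every condition holds. Turning to paragraph (m): (m) operates against (d): the registered capacity is 2,790 units, below the 3,390 units limit. Exception (d) does not apply.
None of the exceptions is available; § 86.9 applies in full.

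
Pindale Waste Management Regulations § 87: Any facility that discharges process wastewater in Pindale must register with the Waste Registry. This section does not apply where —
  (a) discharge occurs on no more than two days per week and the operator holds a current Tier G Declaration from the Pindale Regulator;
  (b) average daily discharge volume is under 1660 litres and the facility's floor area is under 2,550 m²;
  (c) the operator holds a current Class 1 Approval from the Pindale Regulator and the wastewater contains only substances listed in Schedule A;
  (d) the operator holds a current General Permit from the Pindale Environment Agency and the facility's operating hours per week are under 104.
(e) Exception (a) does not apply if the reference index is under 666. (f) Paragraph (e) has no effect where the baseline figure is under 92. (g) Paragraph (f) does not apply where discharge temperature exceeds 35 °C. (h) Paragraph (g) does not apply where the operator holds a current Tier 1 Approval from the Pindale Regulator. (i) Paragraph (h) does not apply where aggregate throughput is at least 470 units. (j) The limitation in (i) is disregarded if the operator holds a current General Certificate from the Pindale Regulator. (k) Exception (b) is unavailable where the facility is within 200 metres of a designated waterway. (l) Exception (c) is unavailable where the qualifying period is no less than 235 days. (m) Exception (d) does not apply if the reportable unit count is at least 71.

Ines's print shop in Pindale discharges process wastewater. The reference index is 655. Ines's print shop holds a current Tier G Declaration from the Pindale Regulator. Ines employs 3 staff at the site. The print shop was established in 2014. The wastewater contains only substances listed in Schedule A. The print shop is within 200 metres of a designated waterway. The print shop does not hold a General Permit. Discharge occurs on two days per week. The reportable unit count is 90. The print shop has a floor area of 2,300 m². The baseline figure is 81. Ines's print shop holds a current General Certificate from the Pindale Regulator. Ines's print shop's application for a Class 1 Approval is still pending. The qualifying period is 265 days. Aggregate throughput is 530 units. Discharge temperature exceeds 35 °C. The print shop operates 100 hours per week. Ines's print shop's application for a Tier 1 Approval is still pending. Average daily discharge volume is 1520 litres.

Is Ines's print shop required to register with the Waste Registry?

All of (a)'s requirements are met (discharge occurs on no more than two days per week; a current Tier G Declaration is held). But: (e) operates against (a): the reference index is 655, under the 666 limit. (f) would limit (e) — the baseline figure is 81, under the 92 limit — but (g) sets (f) aside: (g) operates against (f): discharge temperature exceeds 35 °C. (h) is not engaged (the Tier 1 Approval is not current), so (g) stands. So (a) is unavailable.
All of (b)'s requirements are met (average daily discharge volume is 1520 litres, under the 1660 litres limit; the facility's floor area is 2,300 m², under the 2,550 m² limit). However, paragraph (k) must be considered: (k) is engaged — the print shop is within 200 m of a designated waterway. Exception (b) does not apply.
Exception (c) does not apply: there is no Class 1 Approval in force.
Exception (d) does not apply: no General Permit is held.
None of the exceptions is available; § 87 applies in full.

Yes — Ines's print shop must register with the Waste Registry.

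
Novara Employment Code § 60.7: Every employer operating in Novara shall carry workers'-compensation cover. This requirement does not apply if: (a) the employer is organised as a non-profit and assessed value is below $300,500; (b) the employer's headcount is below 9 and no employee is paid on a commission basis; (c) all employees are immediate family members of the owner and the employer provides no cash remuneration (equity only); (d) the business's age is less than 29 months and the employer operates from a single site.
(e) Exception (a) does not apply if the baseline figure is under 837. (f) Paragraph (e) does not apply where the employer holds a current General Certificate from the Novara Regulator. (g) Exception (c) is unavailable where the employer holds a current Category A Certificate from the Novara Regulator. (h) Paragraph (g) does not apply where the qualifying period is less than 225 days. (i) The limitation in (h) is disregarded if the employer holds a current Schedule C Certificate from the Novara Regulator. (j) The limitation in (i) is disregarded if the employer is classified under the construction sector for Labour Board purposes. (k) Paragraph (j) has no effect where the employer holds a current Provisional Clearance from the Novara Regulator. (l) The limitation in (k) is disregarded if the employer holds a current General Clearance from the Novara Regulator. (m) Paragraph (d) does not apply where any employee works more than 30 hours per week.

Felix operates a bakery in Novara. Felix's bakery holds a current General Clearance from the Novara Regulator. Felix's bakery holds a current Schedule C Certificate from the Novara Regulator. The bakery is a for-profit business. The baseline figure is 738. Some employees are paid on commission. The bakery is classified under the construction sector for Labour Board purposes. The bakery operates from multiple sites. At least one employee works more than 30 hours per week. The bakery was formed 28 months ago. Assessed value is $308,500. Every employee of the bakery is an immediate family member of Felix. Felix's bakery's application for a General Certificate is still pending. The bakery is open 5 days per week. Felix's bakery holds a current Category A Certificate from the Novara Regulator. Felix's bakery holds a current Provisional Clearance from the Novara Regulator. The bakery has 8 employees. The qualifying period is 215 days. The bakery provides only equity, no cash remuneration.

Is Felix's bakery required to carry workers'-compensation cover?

No — exception (c) applies; Felix's bakery is not required to carry workers'-compensation cover.

Exception (a) fails — the employer is for-profit.
Exception (b) does not apply: some employees are paid on commission.
Exception (c)'s conditions are all satisfied: every employee is an immediate family member; remuneration is equity-only. Considering the limiting provisions: (g) is triggered (a current Category A Certificate is held), but yields to (h): (h) applies — the qualifying period is 215 days, less than the 225 days limit. (i) would limit (h) — a current Schedule C Certificate is held — but (j) sets (i) aside: (j) operates — the bakery is classified under the construction sector. (k) would limit (j) — a current Provisional Clearance is held — but (l) sets (k) aside: (l) is engaged — a current General Clearance is held. So (c) applies.
Exception (d) does not apply: the employer operates from multiple sites.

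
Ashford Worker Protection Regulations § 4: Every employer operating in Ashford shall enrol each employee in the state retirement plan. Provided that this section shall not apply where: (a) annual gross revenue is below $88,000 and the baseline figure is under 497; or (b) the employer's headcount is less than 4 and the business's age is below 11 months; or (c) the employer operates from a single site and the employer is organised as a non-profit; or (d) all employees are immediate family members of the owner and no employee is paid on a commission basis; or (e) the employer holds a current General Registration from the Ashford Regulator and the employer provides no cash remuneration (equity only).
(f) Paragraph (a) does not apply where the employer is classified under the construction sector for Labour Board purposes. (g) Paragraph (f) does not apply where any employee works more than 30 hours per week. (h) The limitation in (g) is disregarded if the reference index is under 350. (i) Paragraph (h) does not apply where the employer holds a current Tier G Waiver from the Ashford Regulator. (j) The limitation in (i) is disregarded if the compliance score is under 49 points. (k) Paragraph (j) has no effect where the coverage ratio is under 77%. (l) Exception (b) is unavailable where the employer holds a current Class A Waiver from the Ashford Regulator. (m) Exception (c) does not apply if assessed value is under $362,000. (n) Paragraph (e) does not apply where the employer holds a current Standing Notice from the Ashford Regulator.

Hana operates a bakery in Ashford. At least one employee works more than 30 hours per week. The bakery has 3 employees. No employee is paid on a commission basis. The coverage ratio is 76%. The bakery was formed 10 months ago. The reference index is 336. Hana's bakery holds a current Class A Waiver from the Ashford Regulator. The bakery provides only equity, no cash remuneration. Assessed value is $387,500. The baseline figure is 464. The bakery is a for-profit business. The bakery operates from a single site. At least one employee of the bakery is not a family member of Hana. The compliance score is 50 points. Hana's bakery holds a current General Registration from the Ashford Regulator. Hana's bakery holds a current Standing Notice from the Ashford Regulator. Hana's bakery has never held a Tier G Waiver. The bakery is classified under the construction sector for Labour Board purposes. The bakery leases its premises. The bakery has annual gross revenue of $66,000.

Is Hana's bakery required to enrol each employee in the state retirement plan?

Yes — Hana's bakery must enrol each employee in the state retirement plan.

Exception (a) is satisfied on its face — annual gross revenue is $66,000, below the $88,000 limit; the baseline figure is 464, under the 497 limit. Turning to paragraphs (f)–(k): (f) operates against (a): the bakery is classified under the construction sector. (g) would limit (f) — at least one employee exceeds 30 hours/week — but (h) sets (g) aside: (h) operates against (g): the reference index is 336, under the 350 limit. (i), which would lift (h), does not operate here — the Tier G Waiver is not current. (a) is therefore removed.
Exception (b): the employer's headcount is 3, less than the 4 limit; the business's age is 10 months, below the 11 months limit — every condition holds. Turning to paragraph (l): (l) is triggered — a current Class A Waiver is held. (b) is therefore removed.
Exception (c) fails — the employer is for-profit.
Exception (d) fails — at least one employee is not a family member.
Exception (e) is satisfied on its face — a current General Registration is held; remuneration is equity-only. Turning to paragraph (n): (n) operates — a current Standing Notice is held. Exception (e) does not apply.
Every exception is unavailable, so the rule governs.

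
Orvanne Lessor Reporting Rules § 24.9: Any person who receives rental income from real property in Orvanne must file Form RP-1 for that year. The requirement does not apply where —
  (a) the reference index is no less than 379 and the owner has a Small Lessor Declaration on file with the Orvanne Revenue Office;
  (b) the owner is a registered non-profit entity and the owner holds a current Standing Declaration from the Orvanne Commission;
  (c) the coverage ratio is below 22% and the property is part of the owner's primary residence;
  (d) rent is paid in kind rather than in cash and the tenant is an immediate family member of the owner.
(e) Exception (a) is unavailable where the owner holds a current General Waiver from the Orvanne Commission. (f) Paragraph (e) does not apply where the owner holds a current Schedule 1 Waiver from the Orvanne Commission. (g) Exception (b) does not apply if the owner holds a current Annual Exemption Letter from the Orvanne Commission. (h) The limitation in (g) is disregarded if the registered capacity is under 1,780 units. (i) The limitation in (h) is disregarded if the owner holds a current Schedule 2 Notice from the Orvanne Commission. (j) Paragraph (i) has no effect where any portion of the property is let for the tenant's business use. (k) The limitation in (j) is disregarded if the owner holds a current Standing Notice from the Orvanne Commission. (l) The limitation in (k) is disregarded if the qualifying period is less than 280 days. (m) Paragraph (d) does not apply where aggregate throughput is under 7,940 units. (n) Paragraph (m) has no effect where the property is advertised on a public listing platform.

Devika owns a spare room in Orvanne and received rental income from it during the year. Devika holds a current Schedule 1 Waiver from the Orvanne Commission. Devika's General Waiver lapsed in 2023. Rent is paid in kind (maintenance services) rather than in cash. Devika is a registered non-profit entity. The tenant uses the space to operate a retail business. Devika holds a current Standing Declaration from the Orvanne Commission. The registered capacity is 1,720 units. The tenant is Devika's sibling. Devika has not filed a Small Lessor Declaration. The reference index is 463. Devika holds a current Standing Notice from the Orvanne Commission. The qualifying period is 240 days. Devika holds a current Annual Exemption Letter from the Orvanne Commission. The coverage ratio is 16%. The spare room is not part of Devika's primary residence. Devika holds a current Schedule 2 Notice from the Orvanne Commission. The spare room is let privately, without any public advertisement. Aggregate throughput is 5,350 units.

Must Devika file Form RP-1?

No — exception (b) applies; Devika is not required to file Form RP-1.

Exception (a) requires that the owner has a Small Lessor Declaration on file with the Orvanne Revenue Office; but no Small Lessor Declaration is on file, so (a) is unavailable.
Exception (b) is satisfied on its face — Devika is a registered non-profit; a current Standing Declaration is held. Under paragraphs (g)–(l): (g) applies (a current Annual Exemption Letter is held), but is set aside by (h): (h) applies — the registered capacity is 1,720 units, under the 1,780 units limit. (i) applies (a current Schedule 2 Notice is held), but is displaced by (j): (j) operates against (i): the space is let for business use. (k) is triggered (a current Standing Notice is held), but is overridden by (l): (l) is engaged — the qualifying period is 240 days, less than the 280 days limit. Exception (b) stands.
Exception (c) fails — the spare room is not part of the primary residence.
All of (d)'s requirements are met (rent is paid in kind; the tenant is an immediate family member). However, paragraphs (m)–(n) must be considered: (m) is engaged — aggregate throughput is 5,350 units, under the 7,940 units limit. (n) is not engaged (the property is let privately without advertisement), so (m) stands. (d) is therefore removed.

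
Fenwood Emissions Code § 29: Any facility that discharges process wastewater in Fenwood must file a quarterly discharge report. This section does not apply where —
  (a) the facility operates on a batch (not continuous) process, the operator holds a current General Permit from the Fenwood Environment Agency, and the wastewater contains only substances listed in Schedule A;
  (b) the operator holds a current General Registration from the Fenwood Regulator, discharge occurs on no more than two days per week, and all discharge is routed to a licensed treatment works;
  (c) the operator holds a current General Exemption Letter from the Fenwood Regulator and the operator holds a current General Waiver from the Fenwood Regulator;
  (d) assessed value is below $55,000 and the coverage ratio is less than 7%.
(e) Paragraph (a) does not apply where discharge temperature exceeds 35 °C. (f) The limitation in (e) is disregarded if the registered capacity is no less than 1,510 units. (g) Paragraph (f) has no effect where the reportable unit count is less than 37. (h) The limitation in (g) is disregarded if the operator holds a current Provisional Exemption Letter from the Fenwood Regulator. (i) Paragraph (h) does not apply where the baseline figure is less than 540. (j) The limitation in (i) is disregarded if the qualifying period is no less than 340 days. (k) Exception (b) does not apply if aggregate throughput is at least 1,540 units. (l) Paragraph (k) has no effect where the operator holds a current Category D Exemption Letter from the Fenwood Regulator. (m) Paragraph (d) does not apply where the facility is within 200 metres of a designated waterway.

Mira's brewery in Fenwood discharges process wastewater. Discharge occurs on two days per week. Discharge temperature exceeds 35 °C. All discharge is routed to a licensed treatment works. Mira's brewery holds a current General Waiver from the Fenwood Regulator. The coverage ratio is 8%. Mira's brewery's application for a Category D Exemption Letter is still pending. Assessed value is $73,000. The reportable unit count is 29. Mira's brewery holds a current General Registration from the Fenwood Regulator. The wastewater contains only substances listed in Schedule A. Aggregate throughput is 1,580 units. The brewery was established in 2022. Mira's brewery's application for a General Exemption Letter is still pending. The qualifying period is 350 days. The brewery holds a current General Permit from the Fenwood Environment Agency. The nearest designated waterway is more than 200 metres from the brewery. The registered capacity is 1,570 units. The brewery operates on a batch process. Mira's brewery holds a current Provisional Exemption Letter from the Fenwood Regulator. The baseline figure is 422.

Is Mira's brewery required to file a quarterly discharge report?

Exception (a)'s conditions are all satisfied: the facility operates on a batch process; a current General Permit is held; the wastewater is Schedule-A-only. Considering the limiting provisions: (e) is engaged (discharge temperature exceeds 35 °C), but is overridden by (f): (f) operates against (e): the registered capacity is 1,570 units, meeting the 1,510 units threshold. (g) is triggered (the reportable unit count is 29, less than the 37 limit), but is overridden by (h): (h) is triggered — a current Provisional Exemption Letter is held. (i) applies (the baseline figure is 422, less than the 540 limit), but is itself disapplied by (j): (j) applies — the qualifying period is 350 days, meeting the 340 days threshold. So (a) applies.
Exception (b)'s conditions are all satisfied: a current General Registration is held; discharge occurs on no more than two days per week; discharge is routed to a licensed treatment works. But applying paragraphs (k)–(l): (k) operates against (b): aggregate throughput is 1,580 units, meeting the 1,540 units threshold. (l) is not engaged (there is no Category D Exemption Letter in force), so (k) stands. (b) is therefore removed.
Exception (c) does not apply: the General Exemption Letter is not current.
Exception (d) does not apply: assessed value is $73,000, not below $55,000.

No — exception (a) applies; Mira's brewery is not required to file a quarterly discharge report.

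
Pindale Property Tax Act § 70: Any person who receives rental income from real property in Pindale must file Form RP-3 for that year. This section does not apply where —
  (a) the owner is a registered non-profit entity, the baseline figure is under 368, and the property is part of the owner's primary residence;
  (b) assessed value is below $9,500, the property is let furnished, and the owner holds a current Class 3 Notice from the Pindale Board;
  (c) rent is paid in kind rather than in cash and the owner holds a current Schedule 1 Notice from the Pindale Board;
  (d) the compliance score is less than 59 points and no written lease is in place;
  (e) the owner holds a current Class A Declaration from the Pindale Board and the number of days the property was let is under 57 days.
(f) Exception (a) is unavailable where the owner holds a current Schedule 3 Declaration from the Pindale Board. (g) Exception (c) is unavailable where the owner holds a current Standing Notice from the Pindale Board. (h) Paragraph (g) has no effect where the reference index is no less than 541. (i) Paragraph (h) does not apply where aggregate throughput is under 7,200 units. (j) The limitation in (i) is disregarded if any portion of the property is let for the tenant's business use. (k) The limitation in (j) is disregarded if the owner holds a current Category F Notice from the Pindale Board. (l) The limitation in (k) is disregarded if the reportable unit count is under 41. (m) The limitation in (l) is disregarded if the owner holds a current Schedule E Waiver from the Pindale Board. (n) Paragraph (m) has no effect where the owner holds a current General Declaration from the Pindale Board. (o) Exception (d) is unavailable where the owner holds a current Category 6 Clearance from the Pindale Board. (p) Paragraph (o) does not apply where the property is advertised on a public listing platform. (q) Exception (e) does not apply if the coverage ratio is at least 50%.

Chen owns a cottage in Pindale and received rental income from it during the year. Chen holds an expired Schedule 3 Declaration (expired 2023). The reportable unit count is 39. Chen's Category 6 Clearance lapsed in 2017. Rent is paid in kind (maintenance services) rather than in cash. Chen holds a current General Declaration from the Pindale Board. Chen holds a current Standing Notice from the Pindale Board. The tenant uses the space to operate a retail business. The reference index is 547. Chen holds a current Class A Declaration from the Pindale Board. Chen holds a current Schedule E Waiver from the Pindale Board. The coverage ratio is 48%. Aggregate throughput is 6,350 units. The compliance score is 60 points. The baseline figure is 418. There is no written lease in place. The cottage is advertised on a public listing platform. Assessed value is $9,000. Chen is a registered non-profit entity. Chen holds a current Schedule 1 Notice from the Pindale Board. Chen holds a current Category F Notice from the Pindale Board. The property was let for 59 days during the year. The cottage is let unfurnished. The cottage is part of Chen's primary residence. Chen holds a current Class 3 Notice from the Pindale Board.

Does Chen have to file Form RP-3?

Exception (a) requires that the baseline figure is under 368; but the baseline figure is 418, not under 368, so (a) is unavailable.
Exception (b) requires that the property is let furnished; but the property is let unfurnished, so (b) is unavailable.
Exception (c)'s conditions are all satisfied: rent is paid in kind; a current Schedule 1 Notice is held. Under paragraphs (g)–(n): (g) operates (a current Standing Notice is held), but is overridden by (h): (h) operates — the reference index is 547, meeting the 541 threshold. (i) would limit (h) — aggregate throughput is 6,350 units, under the 7,200 units limit — but (j) sets (i) aside: (j) operates against (i): the space is let for business use. (k) would limit (j) — a current Category F Notice is held — but (l) sets (k) aside: (l) applies — the reportable unit count is 39, under the 41 limit. (m) applies (a current Schedule E Waiver is held), but is set aside by (n): (n) operates against (m): a current General Declaration is held. So (c) applies.
Exception (d) does not apply: the compliance score is 60 points, not less than 59 points.
Exception (e) requires that the number of days the property was let is under 57 days; but the number of days the property was let is 59 days, not under 57 days, so (e) is unavailable.

No — exception (c) applies; Chen is not required to file Form RP-3.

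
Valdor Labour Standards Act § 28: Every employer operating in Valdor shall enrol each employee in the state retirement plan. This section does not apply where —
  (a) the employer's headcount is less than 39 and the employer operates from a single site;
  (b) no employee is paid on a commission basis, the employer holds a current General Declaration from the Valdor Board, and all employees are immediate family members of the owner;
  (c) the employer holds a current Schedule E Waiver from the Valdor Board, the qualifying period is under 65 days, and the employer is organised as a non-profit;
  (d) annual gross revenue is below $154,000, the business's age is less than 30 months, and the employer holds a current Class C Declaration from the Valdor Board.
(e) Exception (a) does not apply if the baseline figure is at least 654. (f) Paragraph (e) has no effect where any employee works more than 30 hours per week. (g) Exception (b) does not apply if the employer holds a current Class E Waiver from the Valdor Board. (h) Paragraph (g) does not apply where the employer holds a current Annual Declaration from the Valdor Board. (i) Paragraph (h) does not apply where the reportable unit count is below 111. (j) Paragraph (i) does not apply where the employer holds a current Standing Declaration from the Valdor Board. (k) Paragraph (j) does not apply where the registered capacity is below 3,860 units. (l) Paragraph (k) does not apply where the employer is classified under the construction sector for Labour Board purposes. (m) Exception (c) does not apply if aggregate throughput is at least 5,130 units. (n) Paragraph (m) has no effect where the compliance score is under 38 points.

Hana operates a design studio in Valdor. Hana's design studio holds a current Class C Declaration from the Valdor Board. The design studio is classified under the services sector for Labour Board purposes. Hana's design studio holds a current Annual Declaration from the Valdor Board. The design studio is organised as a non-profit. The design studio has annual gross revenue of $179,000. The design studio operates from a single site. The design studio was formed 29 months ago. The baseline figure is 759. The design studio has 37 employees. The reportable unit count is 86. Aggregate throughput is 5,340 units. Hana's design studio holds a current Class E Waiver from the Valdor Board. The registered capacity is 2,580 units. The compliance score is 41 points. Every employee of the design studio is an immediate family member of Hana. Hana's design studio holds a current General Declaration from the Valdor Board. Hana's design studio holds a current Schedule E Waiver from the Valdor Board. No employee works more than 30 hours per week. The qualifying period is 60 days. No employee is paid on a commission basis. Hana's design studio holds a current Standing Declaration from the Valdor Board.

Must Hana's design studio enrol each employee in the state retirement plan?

Yes — Hana's design studio must enrol each employee in the state retirement plan.

Exception (a)'s conditions are all satisfied: the employer's headcount is 37, less than the 39 limit; the employer operates from a single site. Turning to paragraphs (e)–(f): (e) operates — the baseline figure is 759, meeting the 654 threshold. (f) does not operate here (no employee exceeds 30 hours/week), so (e) stands. Exception (a) does not apply.
All of (b)'s requirements are met (no employee is paid on commission; a current General Declaration is held; every employee is an immediate family member). However, paragraphs (g)–(l) must be considered: (g) operates against (b): a current Class E Waiver is held. (h) operates (a current Annual Declaration is held), but is overridden by (i): (i) applies — the reportable unit count is 86, below the 111 limit. (j) would limit (i) — a current Standing Declaration is held — but (k) sets (j) aside: (k) operates against (j): the registered capacity is 2,580 units, below the 3,860 units limit. (l), which would lift (k), is not engaged — the design studio is classified under the services sector. So (b) is unavailable.
Exception (c) is satisfied on its face — a current Schedule E Waiver is held; the qualifying period is 60 days, under the 65 days limit; the employer is a non-profit. Turning to paragraphs (m)–(n): (m) operates against (c): aggregate throughput is 5,340 units, meeting the 5,130 units threshold. (n) is inapplicable (the compliance score is 41 points, not under 38 points), so (m) stands. So (c) is unavailable.
Exception (d) does not apply: annual gross revenue is $179,000, not below $154,000.
Every exception is unavailable, so the rule governs.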